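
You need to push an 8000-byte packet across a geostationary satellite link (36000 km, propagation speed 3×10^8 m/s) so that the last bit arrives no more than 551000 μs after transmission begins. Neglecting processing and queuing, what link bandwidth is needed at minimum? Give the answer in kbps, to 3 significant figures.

L = 64000 bits.
Propagation delay = 36000000 / 300000000 = 120000 μs.
Transmission budget = 551000 − 120000 = 431000 μs.
R ≥ L / t_tx = 64000 bits / 0.431 s = 148 kbps.

148 kbps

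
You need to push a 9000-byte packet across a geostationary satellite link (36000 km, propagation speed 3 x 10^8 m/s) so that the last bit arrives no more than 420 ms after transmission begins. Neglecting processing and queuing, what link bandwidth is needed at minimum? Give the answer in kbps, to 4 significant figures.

L = 72000 bits.
Propagation delay = 36000000 / 300000000 = 120 ms.
Transmission budget = 420 − 120 = 300 ms.
R ≥ L / t_tx = 72000 bits / 0.3 s = 240.0 kbps.

240.0 kbps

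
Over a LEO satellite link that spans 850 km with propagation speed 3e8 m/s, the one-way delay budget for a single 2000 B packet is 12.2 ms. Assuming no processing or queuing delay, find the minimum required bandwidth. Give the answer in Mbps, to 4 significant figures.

1.708 Mbps

L = 16000 bits.
Propagation delay = 850000 / 300000000 = 2.83333 ms.
Transmission budget = 12.2 − 2.83333 = 9.36667 ms.
R ≥ L / t_tx = 16000 bits / 0.00936667 s = 1.708 Mbps.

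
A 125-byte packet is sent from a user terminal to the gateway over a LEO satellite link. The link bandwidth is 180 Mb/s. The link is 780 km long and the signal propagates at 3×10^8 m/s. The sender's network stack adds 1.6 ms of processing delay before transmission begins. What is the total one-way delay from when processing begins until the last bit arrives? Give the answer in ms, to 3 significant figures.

L = 125 × 8 = 1000 bits.
Transmission delay = L/R = 1000 / 180000000 = 0.00555556 ms.
Propagation delay = d/s = 780000 m / 300000000 m/s = 2.6 ms.
Plus processing delay 1.6 ms = 1.6 ms.
Total = 4.21 ms.

4.21 ms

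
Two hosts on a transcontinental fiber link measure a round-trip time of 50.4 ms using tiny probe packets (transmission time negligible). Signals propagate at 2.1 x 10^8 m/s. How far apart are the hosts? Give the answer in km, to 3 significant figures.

One-way propagation = RTT/2 = 25.2 ms.
d = s × t = 210000000 × 0.0252 = 5290 km.

5290 km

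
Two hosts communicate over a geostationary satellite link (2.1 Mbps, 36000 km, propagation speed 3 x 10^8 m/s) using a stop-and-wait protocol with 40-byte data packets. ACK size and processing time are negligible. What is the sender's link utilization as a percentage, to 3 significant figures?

t_tx = L/R = 320/2100000 = 0.000152381 s.
t_prop = 36000000/300000000 = 0.12 s; RTT = 0.24 s.
Cycle = t_tx + RTT = 0.240152 s.
Utilization = t_tx / cycle = 0.000152381/0.240152 = 0.0635 %.

0.0635 %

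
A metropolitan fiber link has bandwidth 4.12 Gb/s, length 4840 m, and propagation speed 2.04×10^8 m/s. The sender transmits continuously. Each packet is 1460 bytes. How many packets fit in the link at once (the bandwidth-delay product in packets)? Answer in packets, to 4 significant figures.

8.369 packets

Propagation delay = 4840 / 204000000 = 2.37255e-05 s.
BDP = R × t_prop = 4120000000 × 2.37255e-05 = 97749 bits.
In packets of 11680 bits: 8.369 packets.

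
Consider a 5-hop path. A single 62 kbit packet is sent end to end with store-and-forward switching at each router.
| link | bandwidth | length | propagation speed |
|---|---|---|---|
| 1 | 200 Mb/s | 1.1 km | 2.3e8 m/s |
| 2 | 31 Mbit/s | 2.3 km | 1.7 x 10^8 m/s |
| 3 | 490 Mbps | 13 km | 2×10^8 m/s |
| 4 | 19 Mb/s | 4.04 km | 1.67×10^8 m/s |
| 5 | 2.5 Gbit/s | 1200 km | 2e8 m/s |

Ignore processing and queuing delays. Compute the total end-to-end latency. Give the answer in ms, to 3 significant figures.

L = 62000 bits.
Transmission delays (L/R per hop): 0.31, 2, 0.126531, 3.26316, 0.0248 ms; sum = 5.72449 ms.
Propagation delays (d/s per hop): 0.00478261, 0.0135294, 0.065, 0.0241916, 6 ms; sum = 6.1075 ms.
End-to-end = 11.8 ms.

11.8 ms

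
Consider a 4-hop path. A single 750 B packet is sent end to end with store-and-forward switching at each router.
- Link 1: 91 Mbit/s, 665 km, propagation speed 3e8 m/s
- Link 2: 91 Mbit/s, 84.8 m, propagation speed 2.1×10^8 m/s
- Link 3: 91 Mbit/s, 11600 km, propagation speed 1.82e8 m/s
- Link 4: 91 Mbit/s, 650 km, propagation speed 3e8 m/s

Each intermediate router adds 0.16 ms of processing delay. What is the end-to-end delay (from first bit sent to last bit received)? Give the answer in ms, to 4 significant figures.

68.86 ms

L = 750 × 8 = 6000 bits.
Transmission delay per hop = L/R = 6000/91000000 = 0.0659341 ms; 4 hops → 0.263736 ms.
Propagation delays (d/s per hop): 2.21667, 0.00040381, 63.7363, 2.16667 ms; sum = 68.12 ms.
Processing at 3 router(s): 3 × 0.16 ms = 0.48 ms.
End-to-end = 68.86 ms.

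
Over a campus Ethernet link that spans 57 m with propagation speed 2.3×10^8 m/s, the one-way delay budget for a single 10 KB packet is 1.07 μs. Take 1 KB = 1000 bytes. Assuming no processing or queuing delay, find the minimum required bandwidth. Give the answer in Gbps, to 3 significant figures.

97.3 Gbps

L = 80000 bits.
Propagation delay = 57 / 2.3e+08 = 0.247826 μs.
Transmission budget = 1.07 − 0.247826 = 0.822174 μs.
R ≥ L / t_tx = 80000 bits / 8.22174e-07 s = 97.3 Gbps.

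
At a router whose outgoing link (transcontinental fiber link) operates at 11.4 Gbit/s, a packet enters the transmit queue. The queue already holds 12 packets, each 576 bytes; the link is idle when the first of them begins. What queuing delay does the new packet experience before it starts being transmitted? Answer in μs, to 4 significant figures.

Each queued packet: L/R = 4608/11400000000 = 0.404211 μs.
12 queued → 4.85053 μs.
Queuing delay = 4.851 μs.

4.851 μs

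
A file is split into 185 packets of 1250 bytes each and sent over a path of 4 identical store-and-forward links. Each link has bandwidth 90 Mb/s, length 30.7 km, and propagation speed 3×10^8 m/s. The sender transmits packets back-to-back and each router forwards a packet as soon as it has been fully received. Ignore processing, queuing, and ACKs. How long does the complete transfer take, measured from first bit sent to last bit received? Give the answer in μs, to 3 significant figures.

Per-hop transmission t_tx = L/R = 10000/90000000 = 111.111 μs.
Per-hop propagation t_prop = 30700/300000000 = 102.333 μs.
Pipeline fill: first packet needs 4·t_tx to clear all hops; remaining 184 packets each add one t_tx.
Total = (4+185-1)·t_tx + 4·t_prop = 188·111.111 + 4·102.333 = 21300 μs.

21300 μs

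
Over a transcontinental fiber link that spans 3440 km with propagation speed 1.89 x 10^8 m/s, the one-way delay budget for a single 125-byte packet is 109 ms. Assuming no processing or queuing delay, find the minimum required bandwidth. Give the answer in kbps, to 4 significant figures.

L = 1000 bits.
Propagation delay = 3440000 / 189000000 = 18.2011 ms.
Transmission budget = 109 − 18.2011 = 90.7989 ms.
R ≥ L / t_tx = 1000 bits / 0.0907989 s = 11.01 kbps.

11.01 kbps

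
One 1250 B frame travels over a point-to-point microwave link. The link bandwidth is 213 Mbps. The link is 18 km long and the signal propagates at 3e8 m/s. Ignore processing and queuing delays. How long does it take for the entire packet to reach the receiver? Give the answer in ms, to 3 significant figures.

L = 1250 × 8 = 10000 bits.
Transmission delay = L/R = 10000 / 213000000 = 0.0469484 ms.
Propagation delay = d/s = 18000 m / 300000000 m/s = 0.06 ms.
Total = 0.107 ms.

0.107 ms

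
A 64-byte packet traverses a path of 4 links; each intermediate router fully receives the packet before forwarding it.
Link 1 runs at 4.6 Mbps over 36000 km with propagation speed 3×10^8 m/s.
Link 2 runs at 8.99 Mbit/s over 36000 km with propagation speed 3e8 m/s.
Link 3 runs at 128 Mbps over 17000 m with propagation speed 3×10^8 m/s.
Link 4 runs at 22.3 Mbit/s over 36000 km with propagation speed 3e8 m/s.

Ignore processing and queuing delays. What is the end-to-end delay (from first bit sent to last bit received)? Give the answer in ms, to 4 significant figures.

360.3 ms

L = 64 × 8 = 512 bits.
Transmission delays (L/R per hop): 0.111304, 0.0569522, 0.004, 0.0229596 ms; sum = 0.195216 ms.
Propagation delays (d/s per hop): 120, 120, 0.0566667, 120 ms; sum = 360.057 ms.
End-to-end = 360.3 ms.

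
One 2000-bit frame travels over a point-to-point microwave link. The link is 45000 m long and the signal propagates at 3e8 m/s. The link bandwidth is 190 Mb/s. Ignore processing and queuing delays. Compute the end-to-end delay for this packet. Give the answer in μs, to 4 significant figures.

160.5 μs

Transmission delay = L/R = 2000 / 190000000 = 10.5263 μs.
Propagation delay = d/s = 45000 m / 300000000 m/s = 150 μs.
Total = 160.5 μs.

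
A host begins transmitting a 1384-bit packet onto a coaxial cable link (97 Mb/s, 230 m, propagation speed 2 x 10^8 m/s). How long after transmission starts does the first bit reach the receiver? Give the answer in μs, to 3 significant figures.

First bit experiences only propagation delay: d/s = 230/200000000 = 1.15 μs.

1.15 μs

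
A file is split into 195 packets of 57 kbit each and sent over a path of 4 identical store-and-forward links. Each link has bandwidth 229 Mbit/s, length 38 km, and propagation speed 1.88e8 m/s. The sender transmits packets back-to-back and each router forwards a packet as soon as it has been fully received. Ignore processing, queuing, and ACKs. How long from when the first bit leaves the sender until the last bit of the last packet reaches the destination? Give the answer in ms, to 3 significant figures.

Per-hop transmission t_tx = L/R = 57000/229000000 = 0.248908 ms.
Per-hop propagation t_prop = 38000/188000000 = 0.202128 ms.
Pipeline fill: first packet needs 4·t_tx to clear all hops; remaining 194 packets each add one t_tx.
Total = (4+195-1)·t_tx + 4·t_prop = 198·0.248908 + 4·0.202128 = 50.1 ms.

50.1 ms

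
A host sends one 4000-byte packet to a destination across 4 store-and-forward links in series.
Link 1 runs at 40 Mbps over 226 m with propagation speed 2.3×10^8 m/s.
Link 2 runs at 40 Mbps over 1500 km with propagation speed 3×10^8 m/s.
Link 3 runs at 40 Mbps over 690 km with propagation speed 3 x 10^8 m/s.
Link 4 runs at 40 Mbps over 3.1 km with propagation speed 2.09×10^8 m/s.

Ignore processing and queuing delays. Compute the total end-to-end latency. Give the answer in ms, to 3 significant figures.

10.5 ms

L = 4000 × 8 = 32000 bits.
Transmission delay per hop = L/R = 32000/40000000 = 0.8 ms; 4 hops → 3.2 ms.
Propagation delays (d/s per hop): 0.000982609, 5, 2.3, 0.0148325 ms; sum = 7.31582 ms.
End-to-end = 10.5 ms.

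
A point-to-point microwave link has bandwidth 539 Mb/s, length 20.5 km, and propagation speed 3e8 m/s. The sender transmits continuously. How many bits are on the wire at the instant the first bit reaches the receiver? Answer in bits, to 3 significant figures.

36800 bits

Propagation delay = 20500 / 300000000 = 6.83333e-05 s.
BDP = R × t_prop = 539000000 × 6.83333e-05 = 36831.7 bits.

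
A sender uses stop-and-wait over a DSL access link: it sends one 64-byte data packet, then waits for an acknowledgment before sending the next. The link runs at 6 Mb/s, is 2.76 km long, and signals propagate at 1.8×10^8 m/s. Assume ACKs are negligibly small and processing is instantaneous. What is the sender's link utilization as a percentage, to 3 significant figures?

t_tx = L/R = 512/6000000 = 8.53333e-05 s.
t_prop = 2760/180000000 = 1.53333e-05 s; RTT = 3.06667e-05 s.
Cycle = t_tx + RTT = 0.000116 s.
Utilization = t_tx / cycle = 8.53333e-05/0.000116 = 73.6 %.

73.6 %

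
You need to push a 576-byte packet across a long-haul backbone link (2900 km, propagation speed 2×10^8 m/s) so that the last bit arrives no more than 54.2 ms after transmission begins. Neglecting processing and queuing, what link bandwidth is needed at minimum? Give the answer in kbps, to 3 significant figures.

116 kbps

L = 4608 bits.
Propagation delay = 2900000 / 200000000 = 14.5 ms.
Transmission budget = 54.2 − 14.5 = 39.7 ms.
R ≥ L / t_tx = 4608 bits / 0.0397 s = 116 kbps.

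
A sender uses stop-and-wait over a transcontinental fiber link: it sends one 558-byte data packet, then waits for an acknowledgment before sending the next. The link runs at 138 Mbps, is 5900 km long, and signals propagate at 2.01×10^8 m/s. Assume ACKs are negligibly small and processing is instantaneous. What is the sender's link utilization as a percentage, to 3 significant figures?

t_tx = L/R = 4464/138000000 = 3.23478e-05 s.
t_prop = 5900000/2.01e+08 = 0.0293532 s; RTT = 0.0587065 s.
Cycle = t_tx + RTT = 0.0587388 s.
Utilization = t_tx / cycle = 3.23478e-05/0.0587388 = 0.0551 %.

0.0551 %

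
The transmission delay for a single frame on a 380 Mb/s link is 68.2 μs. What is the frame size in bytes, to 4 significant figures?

L = R × t_tx = 380000000 b/s × 6.82e-05 s = 25916 bits.
In bytes: 25916 / 8 = 3240 bytes.

3240 bytes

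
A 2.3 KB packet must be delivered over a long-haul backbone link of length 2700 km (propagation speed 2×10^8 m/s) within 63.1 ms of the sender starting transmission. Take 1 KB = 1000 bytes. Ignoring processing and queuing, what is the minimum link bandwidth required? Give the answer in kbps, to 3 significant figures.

L = 18400 bits.
Propagation delay = 2700000 / 200000000 = 13.5 ms.
Transmission budget = 63.1 − 13.5 = 49.6 ms.
R ≥ L / t_tx = 18400 bits / 0.0496 s = 371 kbps.

371 kbps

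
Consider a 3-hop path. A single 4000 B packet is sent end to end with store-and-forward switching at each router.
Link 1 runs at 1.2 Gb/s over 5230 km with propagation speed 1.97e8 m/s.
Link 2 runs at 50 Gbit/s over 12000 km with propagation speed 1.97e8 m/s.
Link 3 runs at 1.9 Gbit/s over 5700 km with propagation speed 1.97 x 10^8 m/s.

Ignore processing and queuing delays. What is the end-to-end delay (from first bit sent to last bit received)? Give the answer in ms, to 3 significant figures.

116 ms

L = 4000 × 8 = 32000 bits.
Transmission delays (L/R per hop): 0.0266667, 0.00064, 0.0168421 ms; sum = 0.0441488 ms.
Propagation delays (d/s per hop): 26.5482, 60.9137, 28.934 ms; sum = 116.396 ms.
End-to-end = 116 ms.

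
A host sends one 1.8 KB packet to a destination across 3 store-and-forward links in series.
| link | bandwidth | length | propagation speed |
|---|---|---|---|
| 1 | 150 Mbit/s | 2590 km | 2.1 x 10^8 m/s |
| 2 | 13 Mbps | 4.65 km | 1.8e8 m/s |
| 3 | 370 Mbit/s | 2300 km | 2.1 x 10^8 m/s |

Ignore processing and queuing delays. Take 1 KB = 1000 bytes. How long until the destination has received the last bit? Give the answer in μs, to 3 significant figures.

24600 μs

L = 14400 bits.
Transmission delays (L/R per hop): 96, 1107.69, 38.9189 μs; sum = 1242.61 μs.
Propagation delays (d/s per hop): 12333.3, 25.8333, 10952.4 μs; sum = 23311.5 μs.
End-to-end = 24600 μs.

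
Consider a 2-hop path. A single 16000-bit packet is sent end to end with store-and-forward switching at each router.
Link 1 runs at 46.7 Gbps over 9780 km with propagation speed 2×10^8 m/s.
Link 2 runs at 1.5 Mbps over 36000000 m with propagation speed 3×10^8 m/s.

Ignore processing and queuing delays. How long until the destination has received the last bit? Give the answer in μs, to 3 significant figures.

180000 μs

Transmission delays (L/R per hop): 0.342612, 10666.7 μs; sum = 10667 μs.
Propagation delays (d/s per hop): 48900, 120000 μs; sum = 168900 μs.
End-to-end = 180000 μs.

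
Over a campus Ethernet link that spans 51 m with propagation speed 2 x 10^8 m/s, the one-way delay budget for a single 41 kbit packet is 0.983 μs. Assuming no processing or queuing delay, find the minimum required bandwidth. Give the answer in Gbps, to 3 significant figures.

Propagation delay = 51 / 200000000 = 0.255 μs.
Transmission budget = 0.983 − 0.255 = 0.728 μs.
R ≥ L / t_tx = 41000 bits / 7.28e-07 s = 56.3 Gbps.

56.3 Gbps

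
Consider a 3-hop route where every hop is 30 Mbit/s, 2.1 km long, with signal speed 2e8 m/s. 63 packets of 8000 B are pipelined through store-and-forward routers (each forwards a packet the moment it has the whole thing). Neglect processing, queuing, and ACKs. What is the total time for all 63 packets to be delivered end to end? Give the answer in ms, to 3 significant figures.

139 ms

Per-hop transmission t_tx = L/R = 64000/30000000 = 2.13333 ms.
Per-hop propagation t_prop = 2100/200000000 = 0.0105 ms.
Pipeline fill: first packet needs 3·t_tx to clear all hops; remaining 62 packets each add one t_tx.
Total = (3+63-1)·t_tx + 3·t_prop = 65·2.13333 + 3·0.0105 = 139 ms.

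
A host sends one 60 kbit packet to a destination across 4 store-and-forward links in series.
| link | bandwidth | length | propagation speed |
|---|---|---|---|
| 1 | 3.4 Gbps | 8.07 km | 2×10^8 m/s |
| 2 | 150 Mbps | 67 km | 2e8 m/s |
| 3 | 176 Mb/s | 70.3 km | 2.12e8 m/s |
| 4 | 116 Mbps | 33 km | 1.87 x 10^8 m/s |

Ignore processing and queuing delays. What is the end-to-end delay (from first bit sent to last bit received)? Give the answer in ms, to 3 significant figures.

L = 60000 bits.
Transmission delays (L/R per hop): 0.0176471, 0.4, 0.340909, 0.517241 ms; sum = 1.2758 ms.
Propagation delays (d/s per hop): 0.04035, 0.335, 0.331604, 0.176471 ms; sum = 0.883424 ms.
End-to-end = 2.16 ms.

2.16 ms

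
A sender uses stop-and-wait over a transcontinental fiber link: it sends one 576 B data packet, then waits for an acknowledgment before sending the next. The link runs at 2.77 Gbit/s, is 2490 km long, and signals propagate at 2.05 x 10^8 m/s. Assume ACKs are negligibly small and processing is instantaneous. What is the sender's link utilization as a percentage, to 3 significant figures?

0.00685 %

t_tx = L/R = 4608/2770000000 = 1.66354e-06 s.
t_prop = 2490000/2.05e+08 = 0.0121463 s; RTT = 0.0242927 s.
Cycle = t_tx + RTT = 0.0242943 s.
Utilization = t_tx / cycle = 1.66354e-06/0.0242943 = 0.00685 %.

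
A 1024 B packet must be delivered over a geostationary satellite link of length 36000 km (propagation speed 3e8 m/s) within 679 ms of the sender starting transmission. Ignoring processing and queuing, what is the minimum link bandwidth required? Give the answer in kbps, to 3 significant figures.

14.7 kbps

L = 8192 bits.
Propagation delay = 36000000 / 300000000 = 120 ms.
Transmission budget = 679 − 120 = 559 ms.
R ≥ L / t_tx = 8192 bits / 0.559 s = 14.7 kbps.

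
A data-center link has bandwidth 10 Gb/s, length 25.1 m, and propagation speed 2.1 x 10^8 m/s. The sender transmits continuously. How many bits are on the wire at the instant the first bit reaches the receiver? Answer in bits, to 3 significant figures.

1200 bits

Propagation delay = 25.1 / 210000000 = 1.19524e-07 s.
BDP = R × t_prop = 10000000000 × 1.19524e-07 = 1195.24 bits.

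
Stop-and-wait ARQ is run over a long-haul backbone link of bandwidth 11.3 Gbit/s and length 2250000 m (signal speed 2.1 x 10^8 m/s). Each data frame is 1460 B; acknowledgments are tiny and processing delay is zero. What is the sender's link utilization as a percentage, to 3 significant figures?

t_tx = L/R = 11680/11300000000 = 1.03363e-06 s.
t_prop = 2250000/210000000 = 0.0107143 s; RTT = 0.0214286 s.
Cycle = t_tx + RTT = 0.0214296 s.
Utilization = t_tx / cycle = 1.03363e-06/0.0214296 = 0.00482 %.

0.00482 %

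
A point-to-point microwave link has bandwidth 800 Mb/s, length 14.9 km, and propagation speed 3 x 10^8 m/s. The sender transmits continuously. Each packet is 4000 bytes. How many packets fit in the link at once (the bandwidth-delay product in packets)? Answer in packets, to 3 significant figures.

1.24 packets

Propagation delay = 14900 / 300000000 = 4.96667e-05 s.
BDP = R × t_prop = 800000000 × 4.96667e-05 = 39733.3 bits.
In packets of 32000 bits: 1.24 packets.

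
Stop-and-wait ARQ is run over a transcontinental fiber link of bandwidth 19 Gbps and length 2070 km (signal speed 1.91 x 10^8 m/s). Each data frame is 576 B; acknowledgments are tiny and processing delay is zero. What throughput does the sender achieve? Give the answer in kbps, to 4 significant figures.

t_tx = L/R = 4608/19000000000 = 2.42526e-07 s.
t_prop = 2070000/191000000 = 0.0108377 s; RTT = 0.0216754 s.
Cycle = t_tx + RTT = 0.0216756 s.
Throughput = L / cycle = 4608 / 0.0216756 = 212.6 kbps.

212.6 kbps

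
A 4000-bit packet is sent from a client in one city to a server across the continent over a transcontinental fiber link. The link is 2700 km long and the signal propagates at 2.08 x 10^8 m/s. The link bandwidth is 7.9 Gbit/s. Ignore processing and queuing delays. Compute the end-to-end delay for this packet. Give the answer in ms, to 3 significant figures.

13.0 ms

Transmission delay = L/R = 4000 / 7900000000 = 0.000506329 ms.
Propagation delay = d/s = 2700000 m / 208000000 m/s = 12.9808 ms.
Total = 13.0 ms.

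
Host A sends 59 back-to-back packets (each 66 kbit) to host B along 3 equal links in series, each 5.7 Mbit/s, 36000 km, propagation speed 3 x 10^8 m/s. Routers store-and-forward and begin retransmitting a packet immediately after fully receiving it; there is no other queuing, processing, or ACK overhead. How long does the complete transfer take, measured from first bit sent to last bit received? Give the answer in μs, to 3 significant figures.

Per-hop transmission t_tx = L/R = 66000/5700000 = 11578.9 μs.
Per-hop propagation t_prop = 36000000/300000000 = 120000 μs.
Pipeline fill: first packet needs 3·t_tx to clear all hops; remaining 58 packets each add one t_tx.
Total = (3+59-1)·t_tx + 3·t_prop = 61·11578.9 + 3·120000 = 1070000 μs.

1070000 μs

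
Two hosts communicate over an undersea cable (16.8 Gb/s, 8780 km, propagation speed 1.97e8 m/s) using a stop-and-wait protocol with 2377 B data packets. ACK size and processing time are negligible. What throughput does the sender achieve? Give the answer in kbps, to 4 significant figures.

t_tx = L/R = 19016/16800000000 = 1.1319e-06 s.
t_prop = 8780000/197000000 = 0.0445685 s; RTT = 0.0891371 s.
Cycle = t_tx + RTT = 0.0891382 s.
Throughput = L / cycle = 19016 / 0.0891382 = 213.3 kbps.

213.3 kbps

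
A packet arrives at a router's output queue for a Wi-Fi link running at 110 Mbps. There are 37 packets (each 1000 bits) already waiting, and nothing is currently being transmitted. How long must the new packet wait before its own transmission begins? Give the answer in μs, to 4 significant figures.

Each queued packet: L/R = 1000/110000000 = 9.09091 μs.
37 queued → 336.364 μs.
Queuing delay = 336.4 μs.

336.4 μs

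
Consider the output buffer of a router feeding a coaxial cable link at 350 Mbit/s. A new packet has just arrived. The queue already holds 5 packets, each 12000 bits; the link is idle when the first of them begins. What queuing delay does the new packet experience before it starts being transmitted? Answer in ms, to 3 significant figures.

Each queued packet: L/R = 12000/350000000 = 0.0342857 ms.
5 queued → 0.171429 ms.
Queuing delay = 0.171 ms.

0.171 ms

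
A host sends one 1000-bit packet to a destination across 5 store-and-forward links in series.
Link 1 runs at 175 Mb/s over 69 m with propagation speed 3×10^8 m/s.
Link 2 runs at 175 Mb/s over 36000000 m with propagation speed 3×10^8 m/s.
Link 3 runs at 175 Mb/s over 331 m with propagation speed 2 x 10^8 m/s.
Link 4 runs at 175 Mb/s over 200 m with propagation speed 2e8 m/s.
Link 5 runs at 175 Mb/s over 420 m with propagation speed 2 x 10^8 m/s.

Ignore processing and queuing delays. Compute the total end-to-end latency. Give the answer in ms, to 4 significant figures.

120.0 ms

Transmission delay per hop = L/R = 1000/175000000 = 0.00571429 ms; 5 hops → 0.0285714 ms.
Propagation delays (d/s per hop): 0.00023, 120, 0.001655, 0.001, 0.0021 ms; sum = 120.005 ms.
End-to-end = 120.0 ms.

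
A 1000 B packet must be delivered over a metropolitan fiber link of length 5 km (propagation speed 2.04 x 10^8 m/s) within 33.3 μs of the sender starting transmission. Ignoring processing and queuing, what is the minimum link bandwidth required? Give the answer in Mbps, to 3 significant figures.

910 Mbps

L = 8000 bits.
Propagation delay = 5000 / 204000000 = 24.5098 μs.
Transmission budget = 33.3 − 24.5098 = 8.7902 μs.
R ≥ L / t_tx = 8000 bits / 8.7902e-06 s = 910 Mbps.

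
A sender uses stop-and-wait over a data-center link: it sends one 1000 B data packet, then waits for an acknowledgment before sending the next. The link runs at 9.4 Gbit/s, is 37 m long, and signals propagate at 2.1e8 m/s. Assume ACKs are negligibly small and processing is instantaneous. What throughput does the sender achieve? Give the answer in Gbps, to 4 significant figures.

6.648 Gbps

t_tx = L/R = 8000/9400000000 = 8.51064e-07 s.
t_prop = 37/210000000 = 1.7619e-07 s; RTT = 3.52381e-07 s.
Cycle = t_tx + RTT = 1.20344e-06 s.
Throughput = L / cycle = 8000 / 1.20344e-06 = 6.648 Gbps.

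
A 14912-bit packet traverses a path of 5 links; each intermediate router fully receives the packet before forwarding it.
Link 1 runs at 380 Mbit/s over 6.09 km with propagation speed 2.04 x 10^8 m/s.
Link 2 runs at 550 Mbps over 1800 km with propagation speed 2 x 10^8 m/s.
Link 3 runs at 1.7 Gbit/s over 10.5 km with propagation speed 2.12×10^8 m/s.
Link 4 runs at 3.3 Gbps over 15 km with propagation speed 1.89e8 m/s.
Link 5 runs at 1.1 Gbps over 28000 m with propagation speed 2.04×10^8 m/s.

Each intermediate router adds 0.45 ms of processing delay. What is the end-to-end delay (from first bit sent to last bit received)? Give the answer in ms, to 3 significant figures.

Transmission delays (L/R per hop): 0.0392421, 0.0271127, 0.00877176, 0.00451879, 0.0135564 ms; sum = 0.0932017 ms.
Propagation delays (d/s per hop): 0.0298529, 9, 0.0495283, 0.0793651, 0.137255 ms; sum = 9.296 ms.
Processing at 4 router(s): 4 × 0.45 ms = 1.8 ms.
End-to-end = 11.2 ms.

11.2 ms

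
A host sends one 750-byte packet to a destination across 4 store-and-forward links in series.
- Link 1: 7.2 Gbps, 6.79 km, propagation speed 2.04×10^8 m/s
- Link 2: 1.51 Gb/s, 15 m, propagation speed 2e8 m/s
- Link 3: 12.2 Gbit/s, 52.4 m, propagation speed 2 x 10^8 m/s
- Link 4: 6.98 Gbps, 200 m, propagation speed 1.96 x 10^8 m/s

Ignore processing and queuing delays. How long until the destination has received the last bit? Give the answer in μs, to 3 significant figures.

L = 750 × 8 = 6000 bits.
Transmission delays (L/R per hop): 0.833333, 3.97351, 0.491803, 0.859599 μs; sum = 6.15825 μs.
Propagation delays (d/s per hop): 33.2843, 0.075, 0.262, 1.02041 μs; sum = 34.6417 μs.
End-to-end = 40.8 μs.

40.8 μs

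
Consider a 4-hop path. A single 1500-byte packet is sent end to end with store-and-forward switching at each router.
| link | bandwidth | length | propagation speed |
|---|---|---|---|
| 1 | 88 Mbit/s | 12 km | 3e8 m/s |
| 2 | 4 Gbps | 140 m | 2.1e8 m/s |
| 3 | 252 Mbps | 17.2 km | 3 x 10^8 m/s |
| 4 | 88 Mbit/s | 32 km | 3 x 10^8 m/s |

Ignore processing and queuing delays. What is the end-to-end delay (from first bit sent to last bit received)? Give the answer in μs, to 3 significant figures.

L = 1500 × 8 = 12000 bits.
Transmission delays (L/R per hop): 136.364, 3, 47.619, 136.364 μs; sum = 323.346 μs.
Propagation delays (d/s per hop): 40, 0.666667, 57.3333, 106.667 μs; sum = 204.667 μs.
End-to-end = 528 μs.

528 μs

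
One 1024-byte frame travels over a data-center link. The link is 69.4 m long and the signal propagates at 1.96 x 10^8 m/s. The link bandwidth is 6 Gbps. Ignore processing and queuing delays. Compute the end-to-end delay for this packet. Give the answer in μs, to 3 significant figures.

L = 1024 × 8 = 8192 bits.
Transmission delay = L/R = 8192 / 6000000000 = 1.36533 μs.
Propagation delay = d/s = 69.4 m / 196000000 m/s = 0.354082 μs.
Total = 1.72 μs.

1.72 μs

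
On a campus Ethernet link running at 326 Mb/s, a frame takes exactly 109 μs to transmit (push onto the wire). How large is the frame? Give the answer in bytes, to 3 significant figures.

4440 bytes

L = R × t_tx = 326000000 b/s × 0.000109 s = 35534 bits.
In bytes: 35534 / 8 = 4440 bytes.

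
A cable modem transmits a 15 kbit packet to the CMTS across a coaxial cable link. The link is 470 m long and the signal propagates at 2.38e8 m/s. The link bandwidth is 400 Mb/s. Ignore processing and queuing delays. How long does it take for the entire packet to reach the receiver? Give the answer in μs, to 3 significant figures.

39.5 μs

L = 15000 bits.
Transmission delay = L/R = 15000 / 400000000 = 37.5 μs.
Propagation delay = d/s = 470 m / 238000000 m/s = 1.97479 μs.
Total = 39.5 μs.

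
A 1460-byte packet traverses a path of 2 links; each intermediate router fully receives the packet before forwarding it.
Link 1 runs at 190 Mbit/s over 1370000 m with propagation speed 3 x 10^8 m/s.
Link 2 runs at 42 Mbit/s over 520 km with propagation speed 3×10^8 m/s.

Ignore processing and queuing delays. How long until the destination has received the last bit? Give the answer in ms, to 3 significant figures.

L = 1460 × 8 = 11680 bits.
Transmission delays (L/R per hop): 0.0614737, 0.278095 ms; sum = 0.339569 ms.
Propagation delays (d/s per hop): 4.56667, 1.73333 ms; sum = 6.3 ms.
End-to-end = 6.64 ms.

6.64 ms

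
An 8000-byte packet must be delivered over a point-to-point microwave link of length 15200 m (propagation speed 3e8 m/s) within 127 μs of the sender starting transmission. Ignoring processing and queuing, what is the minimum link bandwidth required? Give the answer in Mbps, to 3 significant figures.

L = 64000 bits.
Propagation delay = 15200 / 300000000 = 50.6667 μs.
Transmission budget = 127 − 50.6667 = 76.3333 μs.
R ≥ L / t_tx = 64000 bits / 7.63333e-05 s = 838 Mbps.

838 Mbps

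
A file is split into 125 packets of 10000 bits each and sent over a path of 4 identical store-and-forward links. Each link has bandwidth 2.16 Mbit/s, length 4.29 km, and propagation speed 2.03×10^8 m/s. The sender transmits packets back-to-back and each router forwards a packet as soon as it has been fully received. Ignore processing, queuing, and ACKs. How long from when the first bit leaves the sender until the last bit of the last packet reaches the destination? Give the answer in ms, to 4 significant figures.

592.7 ms

Per-hop transmission t_tx = L/R = 10000/2160000 = 4.62963 ms.
Per-hop propagation t_prop = 4290/2.03e+08 = 0.021133 ms.
Pipeline fill: first packet needs 4·t_tx to clear all hops; remaining 124 packets each add one t_tx.
Total = (4+125-1)·t_tx + 4·t_prop = 128·4.62963 + 4·0.021133 = 592.7 ms.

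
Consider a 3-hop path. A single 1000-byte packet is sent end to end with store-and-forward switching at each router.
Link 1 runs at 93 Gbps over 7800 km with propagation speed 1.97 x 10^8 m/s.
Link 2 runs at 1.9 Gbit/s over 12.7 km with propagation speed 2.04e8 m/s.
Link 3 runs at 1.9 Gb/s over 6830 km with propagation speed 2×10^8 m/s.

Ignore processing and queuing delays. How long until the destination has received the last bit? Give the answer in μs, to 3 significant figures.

L = 1000 × 8 = 8000 bits.
Transmission delays (L/R per hop): 0.0860215, 4.21053, 4.21053 μs; sum = 8.50707 μs.
Propagation delays (d/s per hop): 39593.9, 62.2549, 34150 μs; sum = 73806.2 μs.
End-to-end = 73800 μs.

73800 μs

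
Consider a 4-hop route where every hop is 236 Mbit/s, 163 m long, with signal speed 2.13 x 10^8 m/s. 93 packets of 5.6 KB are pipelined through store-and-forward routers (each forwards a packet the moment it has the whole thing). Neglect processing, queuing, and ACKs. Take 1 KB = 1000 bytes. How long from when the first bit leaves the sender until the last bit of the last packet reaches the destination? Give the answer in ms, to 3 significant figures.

18.2 ms

Per-hop transmission t_tx = L/R = 44800/236000000 = 0.189831 ms.
Per-hop propagation t_prop = 163/213000000 = 0.000765258 ms.
Pipeline fill: first packet needs 4·t_tx to clear all hops; remaining 92 packets each add one t_tx.
Total = (4+93-1)·t_tx + 4·t_prop = 96·0.189831 + 4·0.000765258 = 18.2 ms.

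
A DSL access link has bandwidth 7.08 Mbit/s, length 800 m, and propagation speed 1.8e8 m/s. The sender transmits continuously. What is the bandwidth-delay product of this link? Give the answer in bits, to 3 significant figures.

31.5 bits

Propagation delay = 800 / 180000000 = 4.44444e-06 s.
BDP = R × t_prop = 7080000 × 4.44444e-06 = 31.4667 bits.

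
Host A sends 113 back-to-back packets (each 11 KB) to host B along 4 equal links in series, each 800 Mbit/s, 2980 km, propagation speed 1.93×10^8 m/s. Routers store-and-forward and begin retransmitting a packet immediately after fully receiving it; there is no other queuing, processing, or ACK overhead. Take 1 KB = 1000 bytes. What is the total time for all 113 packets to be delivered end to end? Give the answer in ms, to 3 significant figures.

74.5 ms

Per-hop transmission t_tx = L/R = 88000/800000000 = 0.11 ms.
Per-hop propagation t_prop = 2980000/193000000 = 15.4404 ms.
Pipeline fill: first packet needs 4·t_tx to clear all hops; remaining 112 packets each add one t_tx.
Total = (4+113-1)·t_tx + 4·t_prop = 116·0.11 + 4·15.4404 = 74.5 ms.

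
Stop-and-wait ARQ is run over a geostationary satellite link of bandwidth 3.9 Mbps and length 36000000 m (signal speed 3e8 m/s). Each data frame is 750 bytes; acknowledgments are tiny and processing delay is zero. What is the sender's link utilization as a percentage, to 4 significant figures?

t_tx = L/R = 6000/3900000 = 0.00153846 s.
t_prop = 36000000/300000000 = 0.12 s; RTT = 0.24 s.
Cycle = t_tx + RTT = 0.241538 s.
Utilization = t_tx / cycle = 0.00153846/0.241538 = 0.6369 %.

0.6369 %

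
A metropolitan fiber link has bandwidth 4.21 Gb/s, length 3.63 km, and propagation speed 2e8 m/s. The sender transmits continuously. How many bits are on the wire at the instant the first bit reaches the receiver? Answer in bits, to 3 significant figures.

76400 bits

Propagation delay = 3630 / 200000000 = 1.815e-05 s.
BDP = R × t_prop = 4210000000 × 1.815e-05 = 76411.5 bits.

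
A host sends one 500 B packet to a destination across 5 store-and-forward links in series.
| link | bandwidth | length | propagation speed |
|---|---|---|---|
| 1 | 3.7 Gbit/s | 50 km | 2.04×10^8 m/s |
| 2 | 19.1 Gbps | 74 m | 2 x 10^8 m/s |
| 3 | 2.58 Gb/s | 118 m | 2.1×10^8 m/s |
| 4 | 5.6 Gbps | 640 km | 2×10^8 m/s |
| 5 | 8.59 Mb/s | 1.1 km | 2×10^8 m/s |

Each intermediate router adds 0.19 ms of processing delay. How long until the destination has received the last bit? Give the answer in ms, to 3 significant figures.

L = 500 × 8 = 4000 bits.
Transmission delays (L/R per hop): 0.00108108, 0.000209424, 0.00155039, 0.000714286, 0.465658 ms; sum = 0.469213 ms.
Propagation delays (d/s per hop): 0.245098, 0.00037, 0.000561905, 3.2, 0.0055 ms; sum = 3.45153 ms.
Processing at 4 router(s): 4 × 0.19 ms = 0.76 ms.
End-to-end = 4.68 ms.

4.68 ms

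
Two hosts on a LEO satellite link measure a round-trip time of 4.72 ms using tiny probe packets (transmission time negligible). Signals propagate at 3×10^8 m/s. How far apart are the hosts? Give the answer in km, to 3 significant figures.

One-way propagation = RTT/2 = 2.36 ms.
d = s × t = 300000000 × 0.00236 = 708 km.

708 km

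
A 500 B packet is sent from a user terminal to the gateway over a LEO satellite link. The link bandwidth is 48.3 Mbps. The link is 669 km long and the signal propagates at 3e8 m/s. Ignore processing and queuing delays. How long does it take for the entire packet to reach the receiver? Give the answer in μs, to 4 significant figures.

2313 μs

L = 500 × 8 = 4000 bits.
Transmission delay = L/R = 4000 / 48300000 = 82.8157 μs.
Propagation delay = d/s = 669000 m / 300000000 m/s = 2230 μs.
Total = 2313 μs.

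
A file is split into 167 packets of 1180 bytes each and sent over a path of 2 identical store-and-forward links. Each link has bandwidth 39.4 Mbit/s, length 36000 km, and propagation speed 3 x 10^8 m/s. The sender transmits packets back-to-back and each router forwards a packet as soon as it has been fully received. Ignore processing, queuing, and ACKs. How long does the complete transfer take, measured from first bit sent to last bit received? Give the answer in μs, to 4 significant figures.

280300 μs

Per-hop transmission t_tx = L/R = 9440/39400000 = 239.594 μs.
Per-hop propagation t_prop = 36000000/300000000 = 120000 μs.
Pipeline fill: first packet needs 2·t_tx to clear all hops; remaining 166 packets each add one t_tx.
Total = (2+167-1)·t_tx + 2·t_prop = 168·239.594 + 2·120000 = 280300 μs.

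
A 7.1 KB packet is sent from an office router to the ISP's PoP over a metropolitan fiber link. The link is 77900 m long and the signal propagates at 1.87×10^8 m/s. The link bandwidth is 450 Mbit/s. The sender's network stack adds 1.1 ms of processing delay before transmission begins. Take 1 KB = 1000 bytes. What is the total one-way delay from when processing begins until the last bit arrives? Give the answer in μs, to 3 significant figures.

1640 μs

L = 56800 bits.
Transmission delay = L/R = 56800 / 450000000 = 126.222 μs.
Propagation delay = d/s = 77900 m / 187000000 m/s = 416.578 μs.
Plus processing delay 1.1 ms = 1100 μs.
Total = 1640 μs.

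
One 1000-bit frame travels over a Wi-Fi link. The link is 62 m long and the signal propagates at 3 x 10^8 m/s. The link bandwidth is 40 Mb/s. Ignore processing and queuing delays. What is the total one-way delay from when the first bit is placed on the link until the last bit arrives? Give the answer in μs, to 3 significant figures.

25.2 μs

Transmission delay = L/R = 1000 / 40000000 = 25 μs.
Propagation delay = d/s = 62 m / 300000000 m/s = 0.206667 μs.
Total = 25.2 μs.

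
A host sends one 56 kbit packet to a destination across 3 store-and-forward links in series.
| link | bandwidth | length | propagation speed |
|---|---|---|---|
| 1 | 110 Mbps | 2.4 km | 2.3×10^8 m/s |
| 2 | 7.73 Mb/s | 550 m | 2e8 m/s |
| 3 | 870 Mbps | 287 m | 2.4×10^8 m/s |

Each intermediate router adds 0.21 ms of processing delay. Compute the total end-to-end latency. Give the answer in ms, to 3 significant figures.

L = 56000 bits.
Transmission delays (L/R per hop): 0.509091, 7.2445, 0.0643678 ms; sum = 7.81796 ms.
Propagation delays (d/s per hop): 0.0104348, 0.00275, 0.00119583 ms; sum = 0.0143806 ms.
Processing at 2 router(s): 2 × 0.21 ms = 0.42 ms.
End-to-end = 8.25 ms.

8.25 ms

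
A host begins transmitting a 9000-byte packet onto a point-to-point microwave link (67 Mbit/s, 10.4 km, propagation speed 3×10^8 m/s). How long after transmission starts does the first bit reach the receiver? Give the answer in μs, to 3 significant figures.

34.7 μs

First bit experiences only propagation delay: d/s = 10400/300000000 = 34.7 μs.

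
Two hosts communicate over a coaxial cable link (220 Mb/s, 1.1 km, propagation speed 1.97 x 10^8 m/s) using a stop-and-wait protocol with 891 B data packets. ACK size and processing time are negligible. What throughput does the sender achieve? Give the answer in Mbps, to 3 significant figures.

164 Mbps

t_tx = L/R = 7128/220000000 = 3.24e-05 s.
t_prop = 1100/197000000 = 5.58376e-06 s; RTT = 1.11675e-05 s.
Cycle = t_tx + RTT = 4.35675e-05 s.
Throughput = L / cycle = 7128 / 4.35675e-05 = 164 Mbps.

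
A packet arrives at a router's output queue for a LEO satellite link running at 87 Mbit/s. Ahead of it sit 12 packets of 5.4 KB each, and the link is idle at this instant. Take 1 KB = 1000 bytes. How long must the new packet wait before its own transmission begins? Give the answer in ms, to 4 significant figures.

Each queued packet: L/R = 43200/87000000 = 0.496552 ms.
12 queued → 5.95862 ms.
Queuing delay = 5.959 ms.

5.959 ms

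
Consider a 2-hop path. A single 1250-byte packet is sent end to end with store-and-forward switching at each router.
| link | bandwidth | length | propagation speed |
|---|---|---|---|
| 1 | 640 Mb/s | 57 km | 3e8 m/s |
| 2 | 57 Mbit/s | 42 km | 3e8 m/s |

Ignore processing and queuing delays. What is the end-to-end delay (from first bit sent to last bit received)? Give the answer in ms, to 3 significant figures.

L = 1250 × 8 = 10000 bits.
Transmission delays (L/R per hop): 0.015625, 0.175439 ms; sum = 0.191064 ms.
Propagation delays (d/s per hop): 0.19, 0.14 ms; sum = 0.33 ms.
End-to-end = 0.521 ms.

0.521 ms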